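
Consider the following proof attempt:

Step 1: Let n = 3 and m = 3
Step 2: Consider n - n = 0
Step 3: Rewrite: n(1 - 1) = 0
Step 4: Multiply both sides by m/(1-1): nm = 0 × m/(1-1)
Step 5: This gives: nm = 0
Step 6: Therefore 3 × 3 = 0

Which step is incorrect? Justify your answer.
Step 4: Multiply both sides by m/(1-1): nm = 0 × m/(1-1)

Step 4 multiplies both sides by m/(1-1). However, 1-1 = 0, so this is multiplication by m/0, which is undefined. We cannot multiply by an undefined expression.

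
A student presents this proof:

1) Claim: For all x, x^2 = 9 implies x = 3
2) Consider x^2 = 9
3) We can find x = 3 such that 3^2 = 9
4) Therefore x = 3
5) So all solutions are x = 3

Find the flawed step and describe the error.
Step 4: Therefore x = 3

Step 4 incorrectly concludes that x = 3 is the only solution. The proof shows that x = 3 is A solution (existence), but does not show it is the ONLY solution (uniqueness). In fact, x = -3 is also a solution since (-3)^2 = 9. Finding one solution doesn't prove there are no others.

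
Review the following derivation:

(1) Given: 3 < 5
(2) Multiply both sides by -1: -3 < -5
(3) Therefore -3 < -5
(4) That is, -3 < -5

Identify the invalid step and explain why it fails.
Step 2: Multiply both sides by -1: -3 < -5

Step 2 multiplies both sides by -1 but fails to reverse the inequality sign. When multiplying (or dividing) an inequality by a negative number, the direction must be reversed. Since 3 < 5, we should get -3 > -5, i.e., -3 > -5.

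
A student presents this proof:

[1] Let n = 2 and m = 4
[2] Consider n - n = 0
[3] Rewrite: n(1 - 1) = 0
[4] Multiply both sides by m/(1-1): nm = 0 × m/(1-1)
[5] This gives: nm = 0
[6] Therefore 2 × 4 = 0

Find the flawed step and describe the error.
Step 4: Multiply both sides by m/(1-1): nm = 0 × m/(1-1)

Step 4 multiplies both sides by m/(1-1). However, 1-1 = 0, so this is multiplication by m/0, which is undefined. We cannot multiply by an undefined expression.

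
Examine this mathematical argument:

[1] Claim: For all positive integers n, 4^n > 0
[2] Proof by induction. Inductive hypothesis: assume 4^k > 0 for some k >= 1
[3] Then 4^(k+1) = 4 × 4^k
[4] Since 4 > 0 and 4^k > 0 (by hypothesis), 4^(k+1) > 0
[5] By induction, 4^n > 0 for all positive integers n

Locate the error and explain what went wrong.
Step 5: By induction, 4^n > 0 for all positive integers n

Step 5 concludes the proof by induction, but no base case was ever established. A valid induction proof requires: (1) a base case proving 4^1 > 0, and (2) an inductive step showing IF 4^k > 0 THEN 4^(k+1) > 0. Steps 2-4 correctly establish the inductive step, but without the base case the conclusion in step 5 does not follow.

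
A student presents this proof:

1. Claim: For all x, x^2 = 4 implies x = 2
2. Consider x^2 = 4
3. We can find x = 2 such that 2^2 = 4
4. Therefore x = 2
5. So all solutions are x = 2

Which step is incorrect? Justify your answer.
Step 4: Therefore x = 2

Step 4 incorrectly concludes that x = 2 is the only solution. The proof shows that x = 2 is A solution (existence), but does not show it is the ONLY solution (uniqueness). In fact, x = -2 is also a solution since (-2)^2 = 4. Finding one solution doesn't prove there are no others.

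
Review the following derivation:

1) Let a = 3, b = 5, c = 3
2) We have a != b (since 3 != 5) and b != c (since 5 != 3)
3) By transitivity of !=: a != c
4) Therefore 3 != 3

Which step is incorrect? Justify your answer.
Step 3: By transitivity of !=: a != c

Step 3 incorrectly applies transitivity to the '!=' relation. Transitivity states: if a R b and b R c, then a R c. However, '!=' is not transitive. Counterexample: 3 != 5 and 5 != 3, but 3 = 3 (both equal 3). Transitivity holds for relations like <, <=, =, but not for !=.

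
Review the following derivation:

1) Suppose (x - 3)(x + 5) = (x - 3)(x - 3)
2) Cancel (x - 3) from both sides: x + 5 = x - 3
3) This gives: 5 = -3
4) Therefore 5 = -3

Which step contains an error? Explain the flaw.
Step 2: Cancel (x - 3) from both sides: x + 5 = x - 3

Step 2 cancels (x - 3) from both sides. This is only valid if (x - 3) ≠ 0, i.e., x ≠ 3. When x = 3, both sides equal zero regardless of the other factors. The correct approach requires considering x = 3 as a separate case.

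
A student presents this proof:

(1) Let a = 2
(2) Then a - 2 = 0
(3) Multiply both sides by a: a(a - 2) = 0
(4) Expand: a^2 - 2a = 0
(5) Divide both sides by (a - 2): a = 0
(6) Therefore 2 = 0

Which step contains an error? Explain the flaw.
Step 5: Divide both sides by (a - 2): a = 0

Step 5 divides both sides by (a - 2). However, since a = 2, we have (a - 2) = 0. Division by zero is undefined, making this step invalid.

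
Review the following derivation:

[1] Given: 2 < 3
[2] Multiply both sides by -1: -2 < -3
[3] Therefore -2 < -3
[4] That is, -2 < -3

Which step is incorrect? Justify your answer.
Step 2: Multiply both sides by -1: -2 < -3

Step 2 multiplies both sides by -1 but fails to reverse the inequality sign. When multiplying (or dividing) an inequality by a negative number, the direction must be reversed. Since 2 < 3, we should get -2 > -3, i.e., -2 > -3.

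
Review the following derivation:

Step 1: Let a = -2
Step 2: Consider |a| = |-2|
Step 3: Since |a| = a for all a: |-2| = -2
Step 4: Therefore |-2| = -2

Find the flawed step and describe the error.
Step 3: Since |a| = a for all a: |-2| = -2

Step 3 incorrectly states that |a| = a for all a. The correct definition is |a| = a when a >= 0, and |a| = -a when a < 0. Since -2 < 0, we have |-2| = -(-2) = 2, not -2.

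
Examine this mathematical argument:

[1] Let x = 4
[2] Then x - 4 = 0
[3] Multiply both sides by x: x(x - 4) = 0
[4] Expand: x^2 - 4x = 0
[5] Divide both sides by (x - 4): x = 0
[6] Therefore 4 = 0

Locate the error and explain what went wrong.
Step 5: Divide both sides by (x - 4): x = 0

Step 5 divides both sides by (x - 4). However, since x = 4, we have (x - 4) = 0. Division by zero is undefined, making this step invalid.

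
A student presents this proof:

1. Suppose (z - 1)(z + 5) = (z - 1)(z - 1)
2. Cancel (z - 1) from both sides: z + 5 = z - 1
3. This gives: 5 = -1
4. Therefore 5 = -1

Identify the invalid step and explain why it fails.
Step 2: Cancel (z - 1) from both sides: z + 5 = z - 1

Step 2 cancels (z - 1) from both sides. This is only valid if (z - 1) ≠ 0, i.e., z ≠ 1. When z = 1, both sides equal zero regardless of the other factors. The correct approach requires considering z = 1 as a separate case.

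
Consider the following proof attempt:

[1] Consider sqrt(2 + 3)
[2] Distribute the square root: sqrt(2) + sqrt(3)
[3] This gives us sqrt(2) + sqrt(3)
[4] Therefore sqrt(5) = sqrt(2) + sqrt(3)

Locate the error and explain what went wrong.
Step 2: Distribute the square root: sqrt(2) + sqrt(3)

Step 2 incorrectly 'distributes' the square root over addition. The square root function does not distribute: sqrt(a + b) ≠ sqrt(a) + sqrt(b). In fact, sqrt(2 + 3) = sqrt(5) ≈ 2.2361, while sqrt(2) + sqrt(3) ≈ 3.1463.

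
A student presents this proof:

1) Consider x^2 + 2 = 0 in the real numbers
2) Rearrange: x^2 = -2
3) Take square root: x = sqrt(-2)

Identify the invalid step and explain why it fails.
Step 3: Take square root: x = sqrt(-2)

Step 3 takes the square root of -2, which is negative. In the real number system, the square root of a negative number is undefined. The equation x^2 + 2 = 0 has no real solutions. Square roots of negative numbers only exist in the complex numbers.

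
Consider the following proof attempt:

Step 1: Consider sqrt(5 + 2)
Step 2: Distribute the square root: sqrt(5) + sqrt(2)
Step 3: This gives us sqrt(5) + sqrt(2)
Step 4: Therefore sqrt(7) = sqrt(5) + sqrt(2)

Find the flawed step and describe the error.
Step 2: Distribute the square root: sqrt(5) + sqrt(2)

Step 2 incorrectly 'distributes' the square root over addition. The square root function does not distribute: sqrt(a + b) ≠ sqrt(a) + sqrt(b). In fact, sqrt(5 + 2) = sqrt(7) ≈ 2.6458, while sqrt(5) + sqrt(2) ≈ 3.6503.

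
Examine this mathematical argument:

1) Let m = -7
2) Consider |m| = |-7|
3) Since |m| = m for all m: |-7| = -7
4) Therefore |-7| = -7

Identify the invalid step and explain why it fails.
Step 3: Since |m| = m for all m: |-7| = -7

Step 3 incorrectly states that |m| = m for all m. The correct definition is |m| = m when m >= 0, and |m| = -m when m < 0. Since -7 < 0, we have |-7| = -(-7) = 7, not -7.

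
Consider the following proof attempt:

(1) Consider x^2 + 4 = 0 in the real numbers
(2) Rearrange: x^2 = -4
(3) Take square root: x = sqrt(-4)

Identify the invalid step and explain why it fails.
Step 3: Take square root: x = sqrt(-4)

Step 3 takes the square root of -4, which is negative. In the real number system, the square root of a negative number is undefined. The equation x^2 + 4 = 0 has no real solutions. Square roots of negative numbers only exist in the complex numbers.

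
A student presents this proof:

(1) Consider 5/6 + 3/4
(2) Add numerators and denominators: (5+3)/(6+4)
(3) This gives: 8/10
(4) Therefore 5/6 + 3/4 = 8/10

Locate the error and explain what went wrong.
Step 2: Add numerators and denominators: (5+3)/(6+4)

Step 2 incorrectly adds fractions by separately adding numerators and denominators. This is wrong. The correct method requires a common denominator: 5/6 + 3/4 = (5×4 + 3×6)/(6×4) = 38/24 = 19/12. The method used gives 8/10, which is different.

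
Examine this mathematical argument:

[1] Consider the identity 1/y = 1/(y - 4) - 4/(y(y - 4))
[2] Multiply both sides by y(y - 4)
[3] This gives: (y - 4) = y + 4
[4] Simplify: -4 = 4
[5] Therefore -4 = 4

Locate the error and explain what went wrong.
Step 3: This gives: (y - 4) = y + 4

Step 3 makes a sign error when clearing denominators. Multiplying -4/(y(y - 4)) by y(y - 4) gives -4, not +4. The correct result is (y - 4) = y - 4, which is trivially true, not (y - 4) = y + 4. (Step 1 is a valid identity: 1/(y - 4) - 4/(y(y - 4)) = (y - 4)/(y(y - 4)) = 1/y.)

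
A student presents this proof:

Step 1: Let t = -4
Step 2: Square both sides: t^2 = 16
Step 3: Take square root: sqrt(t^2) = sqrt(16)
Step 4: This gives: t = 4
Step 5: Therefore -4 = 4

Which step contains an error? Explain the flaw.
Step 4: This gives: t = 4

Step 4 incorrectly states that sqrt(t^2) = t. The correct identity is sqrt(t^2) = |t|. Since t = -4 < 0, we have sqrt(t^2) = |-4| = 4, not t = -4.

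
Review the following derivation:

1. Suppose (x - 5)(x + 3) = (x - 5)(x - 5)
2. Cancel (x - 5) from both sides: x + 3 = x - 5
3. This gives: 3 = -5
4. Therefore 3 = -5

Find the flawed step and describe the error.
Step 2: Cancel (x - 5) from both sides: x + 3 = x - 5

Step 2 cancels (x - 5) from both sides. This is only valid if (x - 5) ≠ 0, i.e., x ≠ 5. When x = 5, both sides equal zero regardless of the other factors. The correct approach requires considering x = 5 as a separate case.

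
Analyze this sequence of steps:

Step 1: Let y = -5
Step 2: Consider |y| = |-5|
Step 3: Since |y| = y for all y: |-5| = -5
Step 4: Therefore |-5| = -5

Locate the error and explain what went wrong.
Step 3: Since |y| = y for all y: |-5| = -5

Step 3 incorrectly states that |y| = y for all y. The correct definition is |y| = y when y >= 0, and |y| = -y when y < 0. Since -5 < 0, we have |-5| = -(-5) = 5, not -5.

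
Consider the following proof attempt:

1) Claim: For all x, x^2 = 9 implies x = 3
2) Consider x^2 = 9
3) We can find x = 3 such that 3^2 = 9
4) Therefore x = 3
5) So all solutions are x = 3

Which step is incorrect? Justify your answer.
Step 4: Therefore x = 3

Step 4 incorrectly concludes that x = 3 is the only solution. The proof shows that x = 3 is A solution (existence), but does not show it is the ONLY solution (uniqueness). In fact, x = -3 is also a solution since (-3)^2 = 9. Finding one solution doesn't prove there are no others.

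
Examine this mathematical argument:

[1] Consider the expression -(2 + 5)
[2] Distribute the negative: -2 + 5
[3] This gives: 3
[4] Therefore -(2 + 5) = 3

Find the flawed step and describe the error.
Step 2: Distribute the negative: -2 + 5

Step 2 incorrectly distributes the negative sign. The correct distribution is -(2 + 5) = -2 - 5 = -7. The negative must be applied to both terms, not just the first. The error treats -(2 + 5) as -2 + 5, which equals 3 instead of -7.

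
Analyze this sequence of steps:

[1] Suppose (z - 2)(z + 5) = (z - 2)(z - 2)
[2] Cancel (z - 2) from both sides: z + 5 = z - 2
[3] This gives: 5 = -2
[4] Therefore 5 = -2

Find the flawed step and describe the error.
Step 2: Cancel (z - 2) from both sides: z + 5 = z - 2

Step 2 cancels (z - 2) from both sides. This is only valid if (z - 2) ≠ 0, i.e., z ≠ 2. When z = 2, both sides equal zero regardless of the other factors. The correct approach requires considering z = 2 as a separate case.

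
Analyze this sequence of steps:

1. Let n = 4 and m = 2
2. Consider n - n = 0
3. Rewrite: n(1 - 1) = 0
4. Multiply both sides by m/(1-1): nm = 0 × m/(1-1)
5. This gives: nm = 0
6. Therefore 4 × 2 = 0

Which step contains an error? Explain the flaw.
Step 4: Multiply both sides by m/(1-1): nm = 0 × m/(1-1)

Step 4 multiplies both sides by m/(1-1). However, 1-1 = 0, so this is multiplication by m/0, which is undefined. We cannot multiply by an undefined expression.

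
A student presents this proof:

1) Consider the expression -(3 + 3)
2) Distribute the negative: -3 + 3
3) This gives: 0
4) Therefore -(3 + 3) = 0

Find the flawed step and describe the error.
Step 2: Distribute the negative: -3 + 3

Step 2 incorrectly distributes the negative sign. The correct distribution is -(3 + 3) = -3 - 3 = -6. The negative must be applied to both terms, not just the first. The error treats -(3 + 3) as -3 + 3, which equals 0 instead of -6.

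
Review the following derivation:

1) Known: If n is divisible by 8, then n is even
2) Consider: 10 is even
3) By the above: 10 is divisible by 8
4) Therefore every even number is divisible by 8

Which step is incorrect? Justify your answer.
Step 3: By the above: 10 is divisible by 8

Step 3 commits the fallacy of affirming the consequent. The known fact 'divisible by 8 → even' does NOT imply 'even → divisible by 8'. That would be the converse, which is false. For example, 10 is even but 10 ÷ 8 = 1.25, which is not an integer.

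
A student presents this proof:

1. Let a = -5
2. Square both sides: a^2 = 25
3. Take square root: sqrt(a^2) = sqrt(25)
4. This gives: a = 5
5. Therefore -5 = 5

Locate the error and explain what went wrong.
Step 4: This gives: a = 5

Step 4 incorrectly states that sqrt(a^2) = a. The correct identity is sqrt(a^2) = |a|. Since a = -5 < 0, we have sqrt(a^2) = |-5| = 5, not a = -5.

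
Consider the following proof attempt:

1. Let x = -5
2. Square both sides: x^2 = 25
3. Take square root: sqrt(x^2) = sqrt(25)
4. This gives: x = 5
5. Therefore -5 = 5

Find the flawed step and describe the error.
Step 4: This gives: x = 5

Step 4 incorrectly states that sqrt(x^2) = x. The correct identity is sqrt(x^2) = |x|. Since x = -5 < 0, we have sqrt(x^2) = |-5| = 5, not x = -5.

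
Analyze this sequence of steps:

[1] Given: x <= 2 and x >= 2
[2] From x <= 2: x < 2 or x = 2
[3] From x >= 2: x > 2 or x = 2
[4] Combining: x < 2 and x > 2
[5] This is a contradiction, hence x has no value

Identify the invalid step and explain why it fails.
Step 4: Combining: x < 2 and x > 2

Step 4 incorrectly combines the conditions. From x <= 2 and x >= 2, the intersection is x = 2. The error treats the 'or' cases as 'and' requirements. The correct conclusion is that x = 2 is the unique solution, not that no solution exists.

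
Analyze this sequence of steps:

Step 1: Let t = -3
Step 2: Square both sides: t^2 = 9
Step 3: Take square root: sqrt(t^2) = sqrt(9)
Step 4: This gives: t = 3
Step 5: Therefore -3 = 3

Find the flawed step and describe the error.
Step 4: This gives: t = 3

Step 4 incorrectly states that sqrt(t^2) = t. The correct identity is sqrt(t^2) = |t|. Since t = -3 < 0, we have sqrt(t^2) = |-3| = 3, not t = -3.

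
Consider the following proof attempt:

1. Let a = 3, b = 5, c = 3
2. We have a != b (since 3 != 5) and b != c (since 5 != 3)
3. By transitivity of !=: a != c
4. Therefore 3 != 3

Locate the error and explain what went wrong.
Step 3: By transitivity of !=: a != c

Step 3 incorrectly applies transitivity to the '!=' relation. Transitivity states: if a R b and b R c, then a R c. However, '!=' is not transitive. Counterexample: 3 != 5 and 5 != 3, but 3 = 3 (both equal 3). Transitivity holds for relations like <, <=, =, but not for !=.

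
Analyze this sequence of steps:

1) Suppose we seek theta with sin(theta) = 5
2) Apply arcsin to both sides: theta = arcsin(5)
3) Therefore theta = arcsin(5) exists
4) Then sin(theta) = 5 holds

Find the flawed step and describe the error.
Step 2: Apply arcsin to both sides: theta = arcsin(5)

Step 2 applies arcsin to 5. However, arcsin(x) is only defined for x in [-1, 1] because sin(theta) can only produce values in that range. Since |5| > 1, arcsin(5) is undefined. There is no angle whose sine equals 5.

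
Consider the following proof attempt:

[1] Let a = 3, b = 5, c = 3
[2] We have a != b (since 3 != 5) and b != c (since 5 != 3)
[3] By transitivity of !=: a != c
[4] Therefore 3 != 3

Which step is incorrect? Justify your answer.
Step 3: By transitivity of !=: a != c

Step 3 incorrectly applies transitivity to the '!=' relation. Transitivity states: if a R b and b R c, then a R c. However, '!=' is not transitive. Counterexample: 3 != 5 and 5 != 3, but 3 = 3 (both equal 3). Transitivity holds for relations like <, <=, =, but not for !=.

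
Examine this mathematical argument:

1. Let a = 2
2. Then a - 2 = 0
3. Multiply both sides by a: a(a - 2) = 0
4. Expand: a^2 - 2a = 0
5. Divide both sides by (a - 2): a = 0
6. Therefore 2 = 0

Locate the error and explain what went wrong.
Step 5: Divide both sides by (a - 2): a = 0

Step 5 divides both sides by (a - 2). However, since a = 2, we have (a - 2) = 0. Division by zero is undefined, making this step invalid.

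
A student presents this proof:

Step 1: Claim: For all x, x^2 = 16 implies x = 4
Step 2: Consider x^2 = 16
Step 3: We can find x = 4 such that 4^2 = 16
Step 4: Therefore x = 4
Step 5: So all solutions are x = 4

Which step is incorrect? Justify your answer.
Step 4: Therefore x = 4

Step 4 incorrectly concludes that x = 4 is the only solution. The proof shows that x = 4 is A solution (existence), but does not show it is the ONLY solution (uniqueness). In fact, x = -4 is also a solution since (-4)^2 = 16. Finding one solution doesn't prove there are no others.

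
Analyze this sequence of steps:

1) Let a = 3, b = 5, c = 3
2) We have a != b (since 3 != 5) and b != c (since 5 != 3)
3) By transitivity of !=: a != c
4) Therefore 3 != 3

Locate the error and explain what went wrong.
Step 3: By transitivity of !=: a != c

Step 3 incorrectly applies transitivity to the '!=' relation. Transitivity states: if a R b and b R c, then a R c. However, '!=' is not transitive. Counterexample: 3 != 5 and 5 != 3, but 3 = 3 (both equal 3). Transitivity holds for relations like <, <=, =, but not for !=.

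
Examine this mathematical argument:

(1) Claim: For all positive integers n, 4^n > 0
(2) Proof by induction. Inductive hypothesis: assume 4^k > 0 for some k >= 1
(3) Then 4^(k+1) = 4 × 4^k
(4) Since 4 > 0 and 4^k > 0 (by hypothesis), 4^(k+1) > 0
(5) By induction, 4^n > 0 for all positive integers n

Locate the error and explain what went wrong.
Step 5: By induction, 4^n > 0 for all positive integers n

Step 5 concludes the proof by induction, but no base case was ever established. A valid induction proof requires: (1) a base case proving 4^1 > 0, and (2) an inductive step showing IF 4^k > 0 THEN 4^(k+1) > 0. Steps 2-4 correctly establish the inductive step, but without the base case the conclusion in step 5 does not follow.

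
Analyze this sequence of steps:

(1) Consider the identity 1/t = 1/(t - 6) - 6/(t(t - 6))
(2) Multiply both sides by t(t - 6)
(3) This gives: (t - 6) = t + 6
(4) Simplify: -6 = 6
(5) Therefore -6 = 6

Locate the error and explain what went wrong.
Step 3: This gives: (t - 6) = t + 6

Step 3 makes a sign error when clearing denominators. Multiplying -6/(t(t - 6)) by t(t - 6) gives -6, not +6. The correct result is (t - 6) = t - 6, which is trivially true, not (t - 6) = t + 6. (Step 1 is a valid identity: 1/(t - 6) - 6/(t(t - 6)) = (t - 6)/(t(t - 6)) = 1/t.)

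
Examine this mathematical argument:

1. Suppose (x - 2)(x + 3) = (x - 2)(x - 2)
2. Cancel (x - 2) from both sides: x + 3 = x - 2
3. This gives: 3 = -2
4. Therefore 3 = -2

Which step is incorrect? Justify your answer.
Step 2: Cancel (x - 2) from both sides: x + 3 = x - 2

Step 2 cancels (x - 2) from both sides. This is only valid if (x - 2) ≠ 0, i.e., x ≠ 2. When x = 2, both sides equal zero regardless of the other factors. The correct approach requires considering x = 2 as a separate case.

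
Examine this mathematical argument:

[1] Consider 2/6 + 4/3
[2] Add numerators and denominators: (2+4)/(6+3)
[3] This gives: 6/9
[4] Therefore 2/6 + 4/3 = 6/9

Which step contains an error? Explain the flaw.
Step 2: Add numerators and denominators: (2+4)/(6+3)

Step 2 incorrectly adds fractions by separately adding numerators and denominators. This is wrong. The correct method requires a common denominator: 2/6 + 4/3 = (2×3 + 4×6)/(6×3) = 30/18 = 5/3. The method used gives 6/9, which is different.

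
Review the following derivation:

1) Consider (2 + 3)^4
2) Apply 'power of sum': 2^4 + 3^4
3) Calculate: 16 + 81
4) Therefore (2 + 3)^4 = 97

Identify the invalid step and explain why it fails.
Step 2: Apply 'power of sum': 2^4 + 3^4

Step 2 incorrectly applies a non-existent rule '(a+b)^n = a^n + b^n'. This is false in general. The correct expansion uses the binomial theorem. The actual value is (2 + 3)^4 = 5^4 = 625, not 97.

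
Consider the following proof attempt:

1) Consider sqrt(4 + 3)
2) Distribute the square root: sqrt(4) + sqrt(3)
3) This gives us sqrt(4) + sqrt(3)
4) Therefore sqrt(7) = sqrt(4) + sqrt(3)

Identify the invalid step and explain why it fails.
Step 2: Distribute the square root: sqrt(4) + sqrt(3)

Step 2 incorrectly 'distributes' the square root over addition. The square root function does not distribute: sqrt(a + b) ≠ sqrt(a) + sqrt(b). In fact, sqrt(4 + 3) = sqrt(7) ≈ 2.6458, while sqrt(4) + sqrt(3) ≈ 3.7321.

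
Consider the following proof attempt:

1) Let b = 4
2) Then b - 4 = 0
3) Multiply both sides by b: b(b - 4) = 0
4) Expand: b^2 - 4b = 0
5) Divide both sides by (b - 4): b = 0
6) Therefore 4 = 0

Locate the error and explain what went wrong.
Step 5: Divide both sides by (b - 4): b = 0

Step 5 divides both sides by (b - 4). However, since b = 4, we have (b - 4) = 0. Division by zero is undefined, making this step invalid.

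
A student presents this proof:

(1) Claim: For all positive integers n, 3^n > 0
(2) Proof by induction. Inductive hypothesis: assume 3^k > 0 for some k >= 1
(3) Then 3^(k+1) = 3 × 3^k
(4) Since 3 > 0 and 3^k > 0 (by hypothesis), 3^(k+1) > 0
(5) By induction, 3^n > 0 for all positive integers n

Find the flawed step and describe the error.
Step 5: By induction, 3^n > 0 for all positive integers n

Step 5 concludes the proof by induction, but no base case was ever established. A valid induction proof requires: (1) a base case proving 3^1 > 0, and (2) an inductive step showing IF 3^k > 0 THEN 3^(k+1) > 0. Steps 2-4 correctly establish the inductive step, but without the base case the conclusion in step 5 does not follow.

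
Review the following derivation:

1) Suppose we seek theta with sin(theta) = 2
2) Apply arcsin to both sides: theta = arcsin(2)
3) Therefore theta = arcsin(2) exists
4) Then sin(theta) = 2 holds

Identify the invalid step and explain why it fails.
Step 2: Apply arcsin to both sides: theta = arcsin(2)

Step 2 applies arcsin to 2. However, arcsin(x) is only defined for x in [-1, 1] because sin(theta) can only produce values in that range. Since |2| > 1, arcsin(2) is undefined. There is no angle whose sine equals 2.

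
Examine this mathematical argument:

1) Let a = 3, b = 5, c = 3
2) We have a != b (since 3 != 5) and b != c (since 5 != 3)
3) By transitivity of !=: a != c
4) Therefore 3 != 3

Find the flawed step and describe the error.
Step 3: By transitivity of !=: a != c

Step 3 incorrectly applies transitivity to the '!=' relation. Transitivity states: if a R b and b R c, then a R c. However, '!=' is not transitive. Counterexample: 3 != 5 and 5 != 3, but 3 = 3 (both equal 3). Transitivity holds for relations like <, <=, =, but not for !=.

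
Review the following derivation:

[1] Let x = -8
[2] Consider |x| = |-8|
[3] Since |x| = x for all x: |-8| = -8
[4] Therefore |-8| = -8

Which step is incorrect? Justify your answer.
Step 3: Since |x| = x for all x: |-8| = -8

Step 3 incorrectly states that |x| = x for all x. The correct definition is |x| = x when x >= 0, and |x| = -x when x < 0. Since -8 < 0, we have |-8| = -(-8) = 8, not -8.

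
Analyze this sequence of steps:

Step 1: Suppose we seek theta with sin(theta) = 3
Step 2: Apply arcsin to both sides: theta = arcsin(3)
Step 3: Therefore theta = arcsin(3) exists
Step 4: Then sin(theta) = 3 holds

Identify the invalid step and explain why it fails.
Step 2: Apply arcsin to both sides: theta = arcsin(3)

Step 2 applies arcsin to 3. However, arcsin(x) is only defined for x in [-1, 1] because sin(theta) can only produce values in that range. Since |3| > 1, arcsin(3) is undefined. There is no angle whose sine equals 3.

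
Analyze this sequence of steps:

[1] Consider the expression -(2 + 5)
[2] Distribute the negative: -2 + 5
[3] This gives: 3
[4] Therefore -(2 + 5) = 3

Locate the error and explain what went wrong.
Step 2: Distribute the negative: -2 + 5

Step 2 incorrectly distributes the negative sign. The correct distribution is -(2 + 5) = -2 - 5 = -7. The negative must be applied to both terms, not just the first. The error treats -(2 + 5) as -2 + 5, which equals 3 instead of -7.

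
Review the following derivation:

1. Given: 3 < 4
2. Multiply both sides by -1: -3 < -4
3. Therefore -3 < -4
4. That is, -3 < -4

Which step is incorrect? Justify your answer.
Step 2: Multiply both sides by -1: -3 < -4

Step 2 multiplies both sides by -1 but fails to reverse the inequality sign. When multiplying (or dividing) an inequality by a negative number, the direction must be reversed. Since 3 < 4, we should get -3 > -4, i.e., -3 > -4.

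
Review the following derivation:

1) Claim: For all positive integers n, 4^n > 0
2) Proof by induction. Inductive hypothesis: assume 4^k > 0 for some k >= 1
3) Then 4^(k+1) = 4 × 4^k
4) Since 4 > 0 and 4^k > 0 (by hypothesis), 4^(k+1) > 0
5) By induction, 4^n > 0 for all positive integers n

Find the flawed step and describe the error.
Step 5: By induction, 4^n > 0 for all positive integers n

Step 5 concludes the proof by induction, but no base case was ever established. A valid induction proof requires: (1) a base case proving 4^1 > 0, and (2) an inductive step showing IF 4^k > 0 THEN 4^(k+1) > 0. Steps 2-4 correctly establish the inductive step, but without the base case the conclusion in step 5 does not follow.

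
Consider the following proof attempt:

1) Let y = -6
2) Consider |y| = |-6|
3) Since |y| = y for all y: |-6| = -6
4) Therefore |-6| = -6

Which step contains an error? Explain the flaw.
Step 3: Since |y| = y for all y: |-6| = -6

Step 3 incorrectly states that |y| = y for all y. The correct definition is |y| = y when y >= 0, and |y| = -y when y < 0. Since -6 < 0, we have |-6| = -(-6) = 6, not -6.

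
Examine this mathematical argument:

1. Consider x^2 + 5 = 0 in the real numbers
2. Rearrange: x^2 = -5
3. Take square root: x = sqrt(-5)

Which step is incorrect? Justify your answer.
Step 3: Take square root: x = sqrt(-5)

Step 3 takes the square root of -5, which is negative. In the real number system, the square root of a negative number is undefined. The equation x^2 + 5 = 0 has no real solutions. Square roots of negative numbers only exist in the complex numbers.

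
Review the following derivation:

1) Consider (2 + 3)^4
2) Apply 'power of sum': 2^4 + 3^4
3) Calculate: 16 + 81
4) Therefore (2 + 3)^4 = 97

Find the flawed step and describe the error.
Step 2: Apply 'power of sum': 2^4 + 3^4

Step 2 incorrectly applies a non-existent rule '(a+b)^n = a^n + b^n'. This is false in general. The correct expansion uses the binomial theorem. The actual value is (2 + 3)^4 = 5^4 = 625, not 97.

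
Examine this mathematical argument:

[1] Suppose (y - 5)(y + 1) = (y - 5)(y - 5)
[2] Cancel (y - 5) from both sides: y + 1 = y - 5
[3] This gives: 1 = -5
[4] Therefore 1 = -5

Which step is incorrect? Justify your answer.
Step 2: Cancel (y - 5) from both sides: y + 1 = y - 5

Step 2 cancels (y - 5) from both sides. This is only valid if (y - 5) ≠ 0, i.e., y ≠ 5. When y = 5, both sides equal zero regardless of the other factors. The correct approach requires considering y = 5 as a separate case.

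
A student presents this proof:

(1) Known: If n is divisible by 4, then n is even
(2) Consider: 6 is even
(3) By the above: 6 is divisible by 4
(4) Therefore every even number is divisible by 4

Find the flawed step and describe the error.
Step 3: By the above: 6 is divisible by 4

Step 3 commits the fallacy of affirming the consequent. The known fact 'divisible by 4 → even' does NOT imply 'even → divisible by 4'. That would be the converse, which is false. For example, 6 is even but 6 ÷ 4 = 1.50, which is not an integer.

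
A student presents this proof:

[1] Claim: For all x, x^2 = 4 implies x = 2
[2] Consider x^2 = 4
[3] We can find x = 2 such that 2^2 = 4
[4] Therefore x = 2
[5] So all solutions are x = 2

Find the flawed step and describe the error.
Step 4: Therefore x = 2

Step 4 incorrectly concludes that x = 2 is the only solution. The proof shows that x = 2 is A solution (existence), but does not show it is the ONLY solution (uniqueness). In fact, x = -2 is also a solution since (-2)^2 = 4. Finding one solution doesn't prove there are no others.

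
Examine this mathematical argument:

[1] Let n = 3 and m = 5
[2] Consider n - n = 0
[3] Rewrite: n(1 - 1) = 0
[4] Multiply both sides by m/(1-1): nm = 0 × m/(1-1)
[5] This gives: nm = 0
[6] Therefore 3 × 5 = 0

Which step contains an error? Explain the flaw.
Step 4: Multiply both sides by m/(1-1): nm = 0 × m/(1-1)

Step 4 multiplies both sides by m/(1-1). However, 1-1 = 0, so this is multiplication by m/0, which is undefined. We cannot multiply by an undefined expression.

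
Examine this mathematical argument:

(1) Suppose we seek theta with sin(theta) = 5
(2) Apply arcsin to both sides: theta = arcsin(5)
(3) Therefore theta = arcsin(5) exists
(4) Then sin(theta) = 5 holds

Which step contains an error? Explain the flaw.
Step 2: Apply arcsin to both sides: theta = arcsin(5)

Step 2 applies arcsin to 5. However, arcsin(x) is only defined for x in [-1, 1] because sin(theta) can only produce values in that range. Since |5| > 1, arcsin(5) is undefined. There is no angle whose sine equals 5.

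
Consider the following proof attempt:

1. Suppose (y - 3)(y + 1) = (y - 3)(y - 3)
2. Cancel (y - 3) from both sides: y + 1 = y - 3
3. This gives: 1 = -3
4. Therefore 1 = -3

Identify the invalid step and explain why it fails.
Step 2: Cancel (y - 3) from both sides: y + 1 = y - 3

Step 2 cancels (y - 3) from both sides. This is only valid if (y - 3) ≠ 0, i.e., y ≠ 3. When y = 3, both sides equal zero regardless of the other factors. The correct approach requires considering y = 3 as a separate case.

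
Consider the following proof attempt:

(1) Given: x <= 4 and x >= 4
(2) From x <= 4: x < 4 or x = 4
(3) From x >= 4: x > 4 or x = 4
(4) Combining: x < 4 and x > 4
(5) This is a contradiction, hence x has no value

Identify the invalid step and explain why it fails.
Step 4: Combining: x < 4 and x > 4

Step 4 incorrectly combines the conditions. From x <= 4 and x >= 4, the intersection is x = 4. The error treats the 'or' cases as 'and' requirements. The correct conclusion is that x = 4 is the unique solution, not that no solution exists.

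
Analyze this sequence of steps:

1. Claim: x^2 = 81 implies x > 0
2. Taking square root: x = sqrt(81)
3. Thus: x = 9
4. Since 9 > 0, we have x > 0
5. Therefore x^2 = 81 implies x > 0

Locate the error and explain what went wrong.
Step 2: Taking square root: x = sqrt(81)

Step 2 takes the square root and assumes the positive root only. The equation x^2 = 81 actually has two solutions: x = 9 and x = -9. The proof silently assumes x > 0 without justification, then uses this assumption to conclude x > 0, which is circular. The counterexample x = -9 shows the claim is false.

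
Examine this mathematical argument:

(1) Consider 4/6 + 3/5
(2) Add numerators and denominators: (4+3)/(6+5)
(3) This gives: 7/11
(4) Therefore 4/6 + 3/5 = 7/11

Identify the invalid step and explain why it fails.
Step 2: Add numerators and denominators: (4+3)/(6+5)

Step 2 incorrectly adds fractions by separately adding numerators and denominators. This is wrong. The correct method requires a common denominator: 4/6 + 3/5 = (4×5 + 3×6)/(6×5) = 38/30 = 19/15. The method used gives 7/11, which is different.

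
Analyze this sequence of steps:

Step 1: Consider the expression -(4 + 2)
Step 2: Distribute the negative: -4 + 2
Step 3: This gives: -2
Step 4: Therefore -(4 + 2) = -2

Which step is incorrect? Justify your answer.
Step 2: Distribute the negative: -4 + 2

Step 2 incorrectly distributes the negative sign. The correct distribution is -(4 + 2) = -4 - 2 = -6. The negative must be applied to both terms, not just the first. The error treats -(4 + 2) as -4 + 2, which equals -2 instead of -6.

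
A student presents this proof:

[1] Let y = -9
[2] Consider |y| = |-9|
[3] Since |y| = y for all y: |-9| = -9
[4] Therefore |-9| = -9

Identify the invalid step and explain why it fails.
Step 3: Since |y| = y for all y: |-9| = -9

Step 3 incorrectly states that |y| = y for all y. The correct definition is |y| = y when y >= 0, and |y| = -y when y < 0. Since -9 < 0, we have |-9| = -(-9) = 9, not -9.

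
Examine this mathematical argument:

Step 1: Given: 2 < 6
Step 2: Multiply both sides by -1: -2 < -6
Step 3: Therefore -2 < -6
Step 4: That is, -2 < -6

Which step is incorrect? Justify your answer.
Step 2: Multiply both sides by -1: -2 < -6

Step 2 multiplies both sides by -1 but fails to reverse the inequality sign. When multiplying (or dividing) an inequality by a negative number, the direction must be reversed. Since 2 < 6, we should get -2 > -6, i.e., -2 > -6.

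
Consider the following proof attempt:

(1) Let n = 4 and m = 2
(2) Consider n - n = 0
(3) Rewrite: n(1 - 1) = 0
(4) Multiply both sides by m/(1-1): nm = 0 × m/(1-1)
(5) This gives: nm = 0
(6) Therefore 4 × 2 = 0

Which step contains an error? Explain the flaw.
Step 4: Multiply both sides by m/(1-1): nm = 0 × m/(1-1)

Step 4 multiplies both sides by m/(1-1). However, 1-1 = 0, so this is multiplication by m/0, which is undefined. We cannot multiply by an undefined expression.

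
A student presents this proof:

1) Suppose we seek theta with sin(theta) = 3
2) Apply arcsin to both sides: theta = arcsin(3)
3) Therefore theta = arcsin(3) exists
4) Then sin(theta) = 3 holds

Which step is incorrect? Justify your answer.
Step 2: Apply arcsin to both sides: theta = arcsin(3)

Step 2 applies arcsin to 3. However, arcsin(x) is only defined for x in [-1, 1] because sin(theta) can only produce values in that range. Since |3| > 1, arcsin(3) is undefined. There is no angle whose sine equals 3.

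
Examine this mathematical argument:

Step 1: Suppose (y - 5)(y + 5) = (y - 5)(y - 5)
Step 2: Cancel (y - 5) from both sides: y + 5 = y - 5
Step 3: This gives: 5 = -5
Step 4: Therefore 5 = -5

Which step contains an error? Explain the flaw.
Step 2: Cancel (y - 5) from both sides: y + 5 = y - 5

Step 2 cancels (y - 5) from both sides. This is only valid if (y - 5) ≠ 0, i.e., y ≠ 5. When y = 5, both sides equal zero regardless of the other factors. The correct approach requires considering y = 5 as a separate case.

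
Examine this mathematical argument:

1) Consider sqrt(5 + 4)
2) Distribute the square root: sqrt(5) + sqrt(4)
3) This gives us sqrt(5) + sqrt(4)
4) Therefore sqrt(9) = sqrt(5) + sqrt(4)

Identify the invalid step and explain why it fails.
Step 2: Distribute the square root: sqrt(5) + sqrt(4)

Step 2 incorrectly 'distributes' the square root over addition. The square root function does not distribute: sqrt(a + b) ≠ sqrt(a) + sqrt(b). In fact, sqrt(5 + 4) = sqrt(9) ≈ 3.0000, while sqrt(5) + sqrt(4) ≈ 4.2361.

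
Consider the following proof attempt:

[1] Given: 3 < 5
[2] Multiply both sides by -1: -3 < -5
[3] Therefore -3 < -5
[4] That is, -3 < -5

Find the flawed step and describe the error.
Step 2: Multiply both sides by -1: -3 < -5

Step 2 multiplies both sides by -1 but fails to reverse the inequality sign. When multiplying (or dividing) an inequality by a negative number, the direction must be reversed. Since 3 < 5, we should get -3 > -5, i.e., -3 > -5.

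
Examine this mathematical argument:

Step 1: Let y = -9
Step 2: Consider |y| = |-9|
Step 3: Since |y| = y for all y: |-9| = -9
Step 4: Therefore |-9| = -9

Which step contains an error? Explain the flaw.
Step 3: Since |y| = y for all y: |-9| = -9

Step 3 incorrectly states that |y| = y for all y. The correct definition is |y| = y when y >= 0, and |y| = -y when y < 0. Since -9 < 0, we have |-9| = -(-9) = 9, not -9.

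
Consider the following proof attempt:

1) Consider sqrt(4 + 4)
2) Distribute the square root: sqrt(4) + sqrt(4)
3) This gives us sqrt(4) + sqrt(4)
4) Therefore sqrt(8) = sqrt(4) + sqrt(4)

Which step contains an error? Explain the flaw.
Step 2: Distribute the square root: sqrt(4) + sqrt(4)

Step 2 incorrectly 'distributes' the square root over addition. The square root function does not distribute: sqrt(a + b) ≠ sqrt(a) + sqrt(b). In fact, sqrt(4 + 4) = sqrt(8) ≈ 2.8284, while sqrt(4) + sqrt(4) ≈ 4.0000.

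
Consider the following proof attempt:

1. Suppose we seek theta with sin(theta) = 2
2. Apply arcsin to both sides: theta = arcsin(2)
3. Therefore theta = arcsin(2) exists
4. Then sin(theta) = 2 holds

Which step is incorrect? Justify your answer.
Step 2: Apply arcsin to both sides: theta = arcsin(2)

Step 2 applies arcsin to 2. However, arcsin(x) is only defined for x in [-1, 1] because sin(theta) can only produce values in that range. Since |2| > 1, arcsin(2) is undefined. There is no angle whose sine equals 2.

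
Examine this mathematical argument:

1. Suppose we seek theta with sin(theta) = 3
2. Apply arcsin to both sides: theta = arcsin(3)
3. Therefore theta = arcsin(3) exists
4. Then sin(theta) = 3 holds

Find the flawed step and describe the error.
Step 2: Apply arcsin to both sides: theta = arcsin(3)

Step 2 applies arcsin to 3. However, arcsin(x) is only defined for x in [-1, 1] because sin(theta) can only produce values in that range. Since |3| > 1, arcsin(3) is undefined. There is no angle whose sine equals 3.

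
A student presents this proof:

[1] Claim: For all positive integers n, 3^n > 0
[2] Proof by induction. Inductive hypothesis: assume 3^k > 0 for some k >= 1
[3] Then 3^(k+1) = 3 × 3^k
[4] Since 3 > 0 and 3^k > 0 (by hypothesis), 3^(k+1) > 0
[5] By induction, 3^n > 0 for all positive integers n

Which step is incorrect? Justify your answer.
Step 5: By induction, 3^n > 0 for all positive integers n

Step 5 concludes the proof by induction, but no base case was ever established. A valid induction proof requires: (1) a base case proving 3^1 > 0, and (2) an inductive step showing IF 3^k > 0 THEN 3^(k+1) > 0. Steps 2-4 correctly establish the inductive step, but without the base case the conclusion in step 5 does not follow.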